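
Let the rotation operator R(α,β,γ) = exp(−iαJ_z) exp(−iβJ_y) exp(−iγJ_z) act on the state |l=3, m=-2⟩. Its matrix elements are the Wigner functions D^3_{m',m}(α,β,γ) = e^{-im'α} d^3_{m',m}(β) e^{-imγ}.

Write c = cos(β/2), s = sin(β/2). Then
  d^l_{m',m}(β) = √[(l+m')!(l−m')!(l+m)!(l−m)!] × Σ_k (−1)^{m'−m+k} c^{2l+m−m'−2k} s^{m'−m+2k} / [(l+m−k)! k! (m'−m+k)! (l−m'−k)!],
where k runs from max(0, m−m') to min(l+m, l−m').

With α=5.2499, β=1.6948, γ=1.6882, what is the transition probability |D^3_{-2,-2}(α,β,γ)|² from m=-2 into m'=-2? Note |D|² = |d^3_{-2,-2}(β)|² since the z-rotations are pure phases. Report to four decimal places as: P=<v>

P=0.2072

First d^3_{-2,-2}(β=1.6948), then the phase factors e^{-i(-2)α} and e^{-i(-2)γ}:
c=cos(1.6948/2)=0.661934, s=sin(1.6948/2)=0.749562; N=√[1·120·1·120]=120.000000
The bounds max(0,m−m')=0 and min(l+m,l−m')=1 give 2 terms
  k=0: (−1)^0·120.0000/(120)·0.6619^6·0.7496^0 = +0.084118
  k=1: (−1)^1·120.0000/(24)·0.6619^4·0.7496^2 = -0.539317
d^3_{-2,-2}(1.6948) = +0.084118 -0.539317 = -0.455199
|D^3_{-2,-2}|² = |d^3_{-2,-2}(β)|² = (-0.455199)² = 0.207206 (the z-rotation phases have unit modulus)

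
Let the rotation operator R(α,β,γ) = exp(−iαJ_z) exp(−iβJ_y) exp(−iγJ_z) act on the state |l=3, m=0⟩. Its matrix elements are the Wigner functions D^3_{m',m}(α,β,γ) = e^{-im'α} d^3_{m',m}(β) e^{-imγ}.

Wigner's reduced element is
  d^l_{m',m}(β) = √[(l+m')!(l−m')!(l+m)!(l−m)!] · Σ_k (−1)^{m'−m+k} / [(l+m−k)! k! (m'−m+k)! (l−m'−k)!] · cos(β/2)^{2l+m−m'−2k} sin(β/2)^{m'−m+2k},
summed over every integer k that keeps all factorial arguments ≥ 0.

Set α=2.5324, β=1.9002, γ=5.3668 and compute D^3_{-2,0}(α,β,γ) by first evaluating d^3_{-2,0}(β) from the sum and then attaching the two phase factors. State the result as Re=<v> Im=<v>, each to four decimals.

D^3_{-2,0}(2.5324,1.9002,5.3668) = e^{-i·-2·2.5324}·d^3_{-2,0}(1.9002)·e^{-i·0·5.3668}. Compute d first:
With c≡cos(β/2)=0.581602 and s≡sin(β/2)=0.813474, N=[1·120·6·6]^{1/2}=65.726707
k∈{2,3} keeps every argument non-negative
  k=2: (−1)^0·65.7267/(12)·0.5816^4·0.8135^2 = +0.414716
  k=3: (−1)^1·65.7267/(12)·0.5816^2·0.8135^4 = -0.811309
d^3_{-2,0}(1.9002) = +0.414716 -0.811309 = -0.396593
Phases: e^{-i·(-2)·2.5324}=+0.345162-0.938543i, e^{-i·(0)·5.3668}=+1.000000+0.000000i ⇒ D=-0.136889+0.372220i

Re=-0.1369 Im=0.3722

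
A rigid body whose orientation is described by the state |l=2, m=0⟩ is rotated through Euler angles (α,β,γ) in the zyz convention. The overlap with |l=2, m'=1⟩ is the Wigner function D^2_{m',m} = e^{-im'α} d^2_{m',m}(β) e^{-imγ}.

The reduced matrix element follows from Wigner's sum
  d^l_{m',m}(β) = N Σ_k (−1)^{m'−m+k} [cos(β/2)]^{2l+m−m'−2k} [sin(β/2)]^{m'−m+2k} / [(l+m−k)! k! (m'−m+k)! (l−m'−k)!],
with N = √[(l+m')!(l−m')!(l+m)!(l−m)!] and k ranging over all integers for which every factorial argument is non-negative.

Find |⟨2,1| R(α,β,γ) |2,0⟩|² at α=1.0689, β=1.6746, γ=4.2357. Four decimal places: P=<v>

P=0.0159

Split into d^2_{1,0}(β=1.6746) × two z-phases.
With c≡cos(β/2)=0.669471 and s≡sin(β/2)=0.742838, N=[6·1·2·2]^{1/2}=4.898979
The bounds max(0,m−m')=0 and min(l+m,l−m')=1 give 2 terms
  k=0: (−1)^1·4.8990/(2)·0.6695^3·0.7428^1 = -0.545965
  k=1: (−1)^2·4.8990/(2)·0.6695^1·0.7428^3 = +0.672187
d^2_{1,0}(1.6746) = -0.545965 +0.672187 = +0.126222
|D^2_{1,0}|² = |d^2_{1,0}(β)|² = (+0.126222)² = 0.015932 (the z-rotation phases have unit modulus)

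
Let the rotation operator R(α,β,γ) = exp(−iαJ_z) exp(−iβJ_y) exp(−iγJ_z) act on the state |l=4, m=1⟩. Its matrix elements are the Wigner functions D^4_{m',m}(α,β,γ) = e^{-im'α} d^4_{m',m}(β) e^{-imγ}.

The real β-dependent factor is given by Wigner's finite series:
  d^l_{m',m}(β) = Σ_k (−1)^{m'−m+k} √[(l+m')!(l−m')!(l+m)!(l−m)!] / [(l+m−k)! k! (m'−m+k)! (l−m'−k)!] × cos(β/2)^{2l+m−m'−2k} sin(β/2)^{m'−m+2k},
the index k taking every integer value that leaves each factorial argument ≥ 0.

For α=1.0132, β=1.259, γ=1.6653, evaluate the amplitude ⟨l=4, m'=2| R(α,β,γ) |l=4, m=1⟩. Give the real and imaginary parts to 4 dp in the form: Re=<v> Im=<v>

Split into d^4_{2,1}(β=1.259) × two z-phases.
Half-angle: c=0.808322, s=0.588741. N=√(720·2·120·6)=1018.233765
Admissible k: 0..2 (factorial args all ≥0)
  k=0: (−1)^1·1018.2338/(240)·0.8083^7·0.5887^1 = -0.563185
  k=1: (−1)^2·1018.2338/(48)·0.8083^5·0.5887^3 = +1.493827
  k=2: (−1)^3·1018.2338/(72)·0.8083^3·0.5887^5 = -0.528309
d^4_{2,1}(1.259) = -0.563185 +1.493827 -0.528309 = +0.402333
Phases: e^{-i·(2)·1.0132}=-0.440004-0.897996i, e^{-i·(1)·1.6653}=-0.094363-0.995538i ⇒ D=-0.342976+0.210331i

Re=-0.3430 Im=0.2103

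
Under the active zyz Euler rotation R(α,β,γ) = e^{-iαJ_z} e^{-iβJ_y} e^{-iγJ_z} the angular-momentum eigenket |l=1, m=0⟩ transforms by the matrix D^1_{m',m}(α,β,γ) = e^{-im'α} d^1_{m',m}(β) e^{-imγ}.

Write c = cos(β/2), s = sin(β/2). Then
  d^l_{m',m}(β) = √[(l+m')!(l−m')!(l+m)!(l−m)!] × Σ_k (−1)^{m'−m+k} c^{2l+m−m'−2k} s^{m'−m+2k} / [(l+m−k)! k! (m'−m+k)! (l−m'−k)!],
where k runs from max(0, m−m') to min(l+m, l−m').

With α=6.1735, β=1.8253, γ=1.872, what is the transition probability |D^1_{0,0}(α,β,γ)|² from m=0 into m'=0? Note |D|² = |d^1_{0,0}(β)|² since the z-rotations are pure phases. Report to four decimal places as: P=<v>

P=0.0634

Split into d^1_{0,0}(β=1.8253) × two z-phases.
c=cos(1.8253/2)=0.611651, s=sin(1.8253/2)=0.791127; N=√[1·1·1·1]=1.000000
k: max(0,(0)−(0))=0 … min(1+(0),1−(0))=1
  k=0: (−1)^0·1.0000/(1)·0.6117^2·0.7911^0 = +0.374117
  k=1: (−1)^1·1.0000/(1)·0.6117^0·0.7911^2 = -0.625883
d^1_{0,0}(1.8253) = +0.374117 -0.625883 = -0.251765
|D^1_{0,0}|² = |d^1_{0,0}(β)|² = (-0.251765)² = 0.063386 (the z-rotation phases have unit modulus)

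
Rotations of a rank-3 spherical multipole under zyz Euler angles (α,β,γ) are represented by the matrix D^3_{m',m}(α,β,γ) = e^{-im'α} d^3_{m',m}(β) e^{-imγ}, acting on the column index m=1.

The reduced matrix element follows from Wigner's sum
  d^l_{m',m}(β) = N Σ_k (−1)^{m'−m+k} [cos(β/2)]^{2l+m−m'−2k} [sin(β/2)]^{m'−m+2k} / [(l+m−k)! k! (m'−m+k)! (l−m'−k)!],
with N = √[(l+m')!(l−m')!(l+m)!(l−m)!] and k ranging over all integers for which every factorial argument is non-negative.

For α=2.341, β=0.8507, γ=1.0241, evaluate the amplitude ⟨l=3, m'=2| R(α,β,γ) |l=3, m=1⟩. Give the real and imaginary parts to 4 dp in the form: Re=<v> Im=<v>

Re=-0.4043 Im=-0.2632

D^3_{2,1}(2.341,0.8507,1.0241) = e^{-i·2·2.341}·d^3_{2,1}(0.8507)·e^{-i·1·1.0241}. Compute d first:
c=cos(0.8507/2)=0.910894, s=sin(0.8507/2)=0.412640; N=√[120·1·24·2]=75.894664
k∈{0,1} keeps every argument non-negative
  k=0: (−1)^1·75.8947/(24)·0.9109^5·0.4126^1 = -0.818297
  k=1: (−1)^2·75.8947/(12)·0.9109^3·0.4126^3 = +0.335851
d^3_{2,1}(0.8507) = -0.818297 +0.335851 = -0.482446
D = (-0.030384+0.999538i)·(-0.482446)·(+0.519868-0.854247i) = -0.404317-0.263215i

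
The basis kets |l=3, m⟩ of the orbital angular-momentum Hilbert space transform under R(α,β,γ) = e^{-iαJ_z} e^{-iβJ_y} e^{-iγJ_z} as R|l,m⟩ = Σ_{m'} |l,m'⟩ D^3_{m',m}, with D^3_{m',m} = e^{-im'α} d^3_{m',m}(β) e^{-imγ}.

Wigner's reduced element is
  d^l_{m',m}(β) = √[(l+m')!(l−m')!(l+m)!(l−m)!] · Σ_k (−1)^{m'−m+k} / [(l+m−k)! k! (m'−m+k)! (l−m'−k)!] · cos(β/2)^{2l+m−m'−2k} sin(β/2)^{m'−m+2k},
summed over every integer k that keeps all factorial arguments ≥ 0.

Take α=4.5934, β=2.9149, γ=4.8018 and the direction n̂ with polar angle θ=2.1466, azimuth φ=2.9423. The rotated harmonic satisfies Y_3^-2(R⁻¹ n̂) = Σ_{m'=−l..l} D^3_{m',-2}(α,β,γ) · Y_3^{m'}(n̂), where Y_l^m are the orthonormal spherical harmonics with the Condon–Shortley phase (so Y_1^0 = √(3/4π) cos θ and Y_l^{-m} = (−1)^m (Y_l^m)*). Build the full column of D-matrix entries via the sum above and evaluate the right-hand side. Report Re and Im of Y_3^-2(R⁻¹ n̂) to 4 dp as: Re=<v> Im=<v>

Need the full column D^3_{m',-2} for m'=−3..3 at α=4.5934, β=2.9149, γ=4.8018.
cos(β/2)=0.113104, sin(β/2)=0.993583
d^3_{-3,-2}: single k=1 term ⇒ +0.000045;  D = -0.000008-0.000044i
d^3_{-2,-2}: k∈[0..1] ⇒ +0.000002 -0.000808 = -0.000806;  D = -0.000804+0.000048i
d^3_{-1,-2}: k∈[0..1] ⇒ -0.000058 +0.008976 = +0.008918;  D = -0.000533+0.008902i
d^3_{0,-2}: k∈[0..1] ⇒ +0.000885 -0.068286 = -0.067401;  D = +0.066326+0.011989i
d^3_{1,-2}: k∈[0..1] ⇒ -0.008976 +0.346337 = +0.337361;  D = +0.098991-0.322510i
d^3_{2,-2}: k∈[0..1] ⇒ +0.062336 -0.962111 = -0.899775;  D = -0.822745-0.364262i
d^3_{3,-2}: single k=0 term ⇒ -0.268271;  D = +0.136958-0.230677i
Y_3^{m'}(θ=2.1466,φ=2.9423) and Σ D·Y over m':
  (-0.0000-0.0000i)·(-0.2035-0.1386i)  (-0.0008+0.0000i)·(-0.3608-0.1519i)  (-0.0005+0.0089i)·(-0.1282-0.0259i)  (+0.0663+0.0120i)·(+0.3084+0.0000i)  (+0.0990-0.3225i)·(+0.1282-0.0259i)  (-0.8227-0.3643i)·(-0.3608+0.1519i)  (+0.1370-0.2307i)·(+0.2035-0.1386i)
Y_3^-2(R⁻¹ n̂) = +0.373480-0.100724i

Re=0.3735 Im=-0.1007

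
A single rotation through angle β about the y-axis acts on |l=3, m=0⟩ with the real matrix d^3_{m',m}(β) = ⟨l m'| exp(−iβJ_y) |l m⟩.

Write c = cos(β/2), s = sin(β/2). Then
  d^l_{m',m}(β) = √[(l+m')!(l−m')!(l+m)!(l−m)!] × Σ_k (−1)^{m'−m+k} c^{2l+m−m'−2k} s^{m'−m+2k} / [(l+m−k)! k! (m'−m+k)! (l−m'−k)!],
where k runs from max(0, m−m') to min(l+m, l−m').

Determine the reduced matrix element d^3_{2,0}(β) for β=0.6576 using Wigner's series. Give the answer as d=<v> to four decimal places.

d^3_{2,0}(β=0.6576) via Wigner's sum:
With c≡cos(β/2)=0.946431 and s≡sin(β/2)=0.322908, N=[120·1·6·6]^{1/2}=65.726707
Admissible k: 0..1 (factorial args all ≥0)
  k=0: (−1)^2·65.7267/(12)·0.9464^4·0.3229^2 = +0.458218
  k=1: (−1)^3·65.7267/(12)·0.9464^2·0.3229^4 = -0.053340
d^3_{2,0}(0.6576) = +0.458218 -0.053340 = +0.404878

d=0.4049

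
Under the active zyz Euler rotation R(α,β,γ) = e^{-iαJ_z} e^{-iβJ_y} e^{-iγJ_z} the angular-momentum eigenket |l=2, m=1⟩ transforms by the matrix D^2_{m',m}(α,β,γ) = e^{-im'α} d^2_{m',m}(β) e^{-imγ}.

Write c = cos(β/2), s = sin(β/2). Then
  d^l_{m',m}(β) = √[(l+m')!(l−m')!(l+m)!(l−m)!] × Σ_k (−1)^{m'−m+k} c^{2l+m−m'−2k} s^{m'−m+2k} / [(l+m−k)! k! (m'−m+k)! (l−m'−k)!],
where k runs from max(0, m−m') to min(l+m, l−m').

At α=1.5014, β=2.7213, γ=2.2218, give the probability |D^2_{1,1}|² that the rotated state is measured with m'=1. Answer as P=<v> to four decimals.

P=0.0151

First d^2_{1,1}(β=2.7213), then the phase factors e^{-i(1)α} and e^{-i(1)γ}:
Half-angle: c=0.208603, s=0.978000. N=√(6·1·6·1)=6.000000
The bounds max(0,m−m')=0 and min(l+m,l−m')=1 give 2 terms
  k=0: (−1)^0·6.0000/(6)·0.2086^4·0.9780^0 = +0.001894
  k=1: (−1)^1·6.0000/(2)·0.2086^2·0.9780^2 = -0.124865
d^2_{1,1}(2.7213) = +0.001894 -0.124865 = -0.122971
|D^2_{1,1}|² = |d^2_{1,1}(β)|² = (-0.122971)² = 0.015122 (the z-rotation phases have unit modulus)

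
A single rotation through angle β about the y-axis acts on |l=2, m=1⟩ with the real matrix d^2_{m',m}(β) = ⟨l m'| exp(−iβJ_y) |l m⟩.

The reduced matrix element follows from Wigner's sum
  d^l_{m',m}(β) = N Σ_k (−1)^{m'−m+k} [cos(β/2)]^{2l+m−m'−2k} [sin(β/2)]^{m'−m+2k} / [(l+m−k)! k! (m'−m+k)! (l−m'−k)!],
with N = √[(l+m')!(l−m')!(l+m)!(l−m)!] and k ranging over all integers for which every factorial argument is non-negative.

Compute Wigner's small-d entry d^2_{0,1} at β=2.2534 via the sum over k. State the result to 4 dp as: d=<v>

d^2_{0,1}(β=2.2534) via Wigner's sum:
c=cos(2.2534/2)=0.429642, s=sin(2.2534/2)=0.902999; N=√[2·2·6·1]=4.898979
k: max(0,(1)−(0))=1 … min(2+(1),2−(0))=2
  k=1: (−1)^0·4.8990/(2)·0.4296^3·0.9030^1 = +0.175422
  k=2: (−1)^1·4.8990/(2)·0.4296^1·0.9030^3 = -0.774898
d^2_{0,1}(2.2534) = +0.175422 -0.774898 = -0.599476

d=-0.5995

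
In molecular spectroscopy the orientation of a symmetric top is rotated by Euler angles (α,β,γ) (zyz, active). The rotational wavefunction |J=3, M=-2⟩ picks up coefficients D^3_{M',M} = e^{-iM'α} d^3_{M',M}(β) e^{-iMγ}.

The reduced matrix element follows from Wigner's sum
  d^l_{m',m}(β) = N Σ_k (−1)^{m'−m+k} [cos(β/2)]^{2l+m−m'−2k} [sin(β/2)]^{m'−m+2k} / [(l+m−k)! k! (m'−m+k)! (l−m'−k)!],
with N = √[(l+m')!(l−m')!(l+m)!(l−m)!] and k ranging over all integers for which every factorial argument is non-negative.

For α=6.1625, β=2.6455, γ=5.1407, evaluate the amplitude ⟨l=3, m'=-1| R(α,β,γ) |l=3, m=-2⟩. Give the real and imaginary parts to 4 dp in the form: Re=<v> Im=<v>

Split into d^3_{-1,-2}(β=2.6455) × two z-phases.
Half-angle: c=0.245511, s=0.969394. N=√(2·24·1·120)=75.894664
k: max(0,(-2)−(-1))=0 … min(3+(-2),3−(-1))=1
  k=0: (−1)^1·75.8947/(24)·0.2455^5·0.9694^1 = -0.002734
  k=1: (−1)^2·75.8947/(12)·0.2455^3·0.9694^3 = +0.085259
d^3_{-1,-2}(2.6455) = -0.002734 +0.085259 = +0.082525
D = (+0.992726-0.120393i)·(+0.082525)·(-0.654994-0.755634i) = -0.061168-0.055397i

Re=-0.0612 Im=-0.0554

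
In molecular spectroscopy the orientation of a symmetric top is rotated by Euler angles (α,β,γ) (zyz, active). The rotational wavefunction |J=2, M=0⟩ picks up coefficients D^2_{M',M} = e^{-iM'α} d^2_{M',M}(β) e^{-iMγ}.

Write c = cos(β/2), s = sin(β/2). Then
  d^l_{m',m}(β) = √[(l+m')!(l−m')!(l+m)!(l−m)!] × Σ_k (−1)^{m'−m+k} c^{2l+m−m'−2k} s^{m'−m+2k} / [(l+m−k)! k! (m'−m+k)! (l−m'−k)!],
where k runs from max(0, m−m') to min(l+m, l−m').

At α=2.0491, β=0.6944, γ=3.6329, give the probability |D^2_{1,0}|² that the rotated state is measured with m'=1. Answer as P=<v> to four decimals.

P=0.3627

First d^2_{1,0}(β=0.6944), then the phase factors e^{-i(1)α} and e^{-i(0)γ}:
With c≡cos(β/2)=0.940329 and s≡sin(β/2)=0.340266, N=[6·1·2·2]^{1/2}=4.898979
The bounds max(0,m−m')=0 and min(l+m,l−m')=1 give 2 terms
  k=0: (−1)^1·4.8990/(2)·0.9403^3·0.3403^1 = -0.693001
  k=1: (−1)^2·4.8990/(2)·0.9403^1·0.3403^3 = +0.090743
d^2_{1,0}(0.6944) = -0.693001 +0.090743 = -0.602259
|D^2_{1,0}|² = |d^2_{1,0}(β)|² = (-0.602259)² = 0.362716 (the z-rotation phases have unit modulus)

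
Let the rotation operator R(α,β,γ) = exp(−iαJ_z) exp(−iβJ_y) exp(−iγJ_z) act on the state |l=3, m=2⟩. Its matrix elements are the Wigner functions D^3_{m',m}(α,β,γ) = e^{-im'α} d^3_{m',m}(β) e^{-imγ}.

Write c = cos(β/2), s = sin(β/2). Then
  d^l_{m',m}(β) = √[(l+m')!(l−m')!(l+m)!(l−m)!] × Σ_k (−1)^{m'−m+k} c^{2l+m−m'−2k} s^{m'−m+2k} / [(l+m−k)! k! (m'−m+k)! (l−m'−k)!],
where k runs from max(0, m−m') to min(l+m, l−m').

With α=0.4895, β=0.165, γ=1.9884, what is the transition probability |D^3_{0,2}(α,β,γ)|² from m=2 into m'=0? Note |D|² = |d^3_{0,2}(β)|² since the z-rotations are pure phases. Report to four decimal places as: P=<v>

P=0.0013

First d^3_{0,2}(β=0.165), then the phase factors e^{-i(0)α} and e^{-i(2)γ}:
Half-angle: c=0.996599, s=0.082406. N=√(6·6·120·1)=65.726707
k∈{2,3} keeps every argument non-negative
  k=2: (−1)^0·65.7267/(12)·0.9966^4·0.0824^2 = +0.036691
  k=3: (−1)^1·65.7267/(12)·0.9966^2·0.0824^4 = -0.000251
d^3_{0,2}(0.165) = +0.036691 -0.000251 = +0.036441
|D^3_{0,2}|² = |d^3_{0,2}(β)|² = (+0.036441)² = 0.001328 (the z-rotation phases have unit modulus)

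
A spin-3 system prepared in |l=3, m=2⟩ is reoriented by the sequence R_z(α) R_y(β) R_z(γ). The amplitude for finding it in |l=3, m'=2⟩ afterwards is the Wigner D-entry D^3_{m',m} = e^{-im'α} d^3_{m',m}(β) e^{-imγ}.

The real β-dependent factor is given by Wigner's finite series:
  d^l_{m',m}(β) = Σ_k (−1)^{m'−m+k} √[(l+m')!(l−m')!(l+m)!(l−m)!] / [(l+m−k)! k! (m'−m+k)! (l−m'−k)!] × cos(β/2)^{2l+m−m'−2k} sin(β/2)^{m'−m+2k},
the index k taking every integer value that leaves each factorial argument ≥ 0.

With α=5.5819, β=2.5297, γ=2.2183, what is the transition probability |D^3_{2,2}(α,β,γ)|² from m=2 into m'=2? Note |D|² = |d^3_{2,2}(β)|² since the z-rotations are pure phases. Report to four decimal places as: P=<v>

P=0.0013

D^3_{2,2}(5.5819,2.5297,2.2183) = e^{-i·2·5.5819}·d^3_{2,2}(2.5297)·e^{-i·2·2.2183}. Compute d first:
With c≡cos(β/2)=0.301196 and s≡sin(β/2)=0.953562, N=[120·1·120·1]^{1/2}=120.000000
Admissible k: 0..1 (factorial args all ≥0)
  k=0: (−1)^0·120.0000/(120)·0.3012^6·0.9536^0 = +0.000747
  k=1: (−1)^1·120.0000/(24)·0.3012^4·0.9536^2 = -0.037417
d^3_{2,2}(2.5297) = +0.000747 -0.037417 = -0.036670
|D^3_{2,2}|² = |d^3_{2,2}(β)|² = (-0.036670)² = 0.001345 (the z-rotation phases have unit modulus)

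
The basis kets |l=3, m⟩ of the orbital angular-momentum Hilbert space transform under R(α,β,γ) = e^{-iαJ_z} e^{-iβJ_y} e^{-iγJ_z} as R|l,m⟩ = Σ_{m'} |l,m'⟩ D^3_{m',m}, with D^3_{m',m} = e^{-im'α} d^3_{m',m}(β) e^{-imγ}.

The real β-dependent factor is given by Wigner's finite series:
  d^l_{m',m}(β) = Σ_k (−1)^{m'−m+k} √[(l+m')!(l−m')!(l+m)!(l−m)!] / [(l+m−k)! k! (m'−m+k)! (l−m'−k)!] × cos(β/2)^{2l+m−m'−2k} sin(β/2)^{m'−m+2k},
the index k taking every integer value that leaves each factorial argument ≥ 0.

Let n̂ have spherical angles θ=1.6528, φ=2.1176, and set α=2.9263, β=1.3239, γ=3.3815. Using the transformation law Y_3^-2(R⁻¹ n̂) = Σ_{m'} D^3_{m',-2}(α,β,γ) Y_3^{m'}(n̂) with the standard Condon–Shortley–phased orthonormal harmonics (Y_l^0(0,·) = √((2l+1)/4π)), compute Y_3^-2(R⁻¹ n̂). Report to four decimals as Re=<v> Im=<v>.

Re=-0.3780 Im=0.0695

Need the full column D^3_{m',-2} for m'=−3..3 at α=2.9263, β=1.3239, γ=3.3815.
cos(β/2)=0.788795, sin(β/2)=0.614656
d^3_{-3,-2}: single k=1 term ⇒ +0.459758;  D = -0.453433+0.075998i
d^3_{-2,-2}: k∈[0..1] ⇒ +0.240871 -0.731293 = -0.490422;  D = -0.489827-0.024133i
d^3_{-1,-2}: k∈[0..1] ⇒ -0.593545 +0.720808 = +0.127263;  D = -0.122837-0.033273i
d^3_{0,-2}: k∈[0..1] ⇒ +0.801091 -0.486427 = +0.314664;  D = +0.279132+0.145254i
d^3_{1,-2}: k∈[0..1] ⇒ -0.720808 +0.218839 = -0.501968;  D = +0.385504+0.321495i
d^3_{2,-2}: k∈[0..1] ⇒ +0.444045 -0.053925 = +0.390120;  D = +0.239311+0.308097i
d^3_{3,-2}: single k=0 term ⇒ -0.169512;  D = +0.072984+0.152996i
Y_3^{m'}(θ=1.6528,φ=2.1176) and Σ D·Y over m':
  (-0.4534+0.0760i)·(+0.4120-0.0287i)  (-0.4898-0.0241i)·(+0.0382-0.0739i)  (-0.1228-0.0333i)·(+0.1619+0.2659i)  (+0.2791+0.1453i)·(+0.0907+0.0000i)  (+0.3855+0.3215i)·(-0.1619+0.2659i)  (+0.2393+0.3081i)·(+0.0382+0.0739i)  (+0.0730+0.1530i)·(-0.4120-0.0287i)
Y_3^-2(R⁻¹ n̂) = -0.378034+0.069498i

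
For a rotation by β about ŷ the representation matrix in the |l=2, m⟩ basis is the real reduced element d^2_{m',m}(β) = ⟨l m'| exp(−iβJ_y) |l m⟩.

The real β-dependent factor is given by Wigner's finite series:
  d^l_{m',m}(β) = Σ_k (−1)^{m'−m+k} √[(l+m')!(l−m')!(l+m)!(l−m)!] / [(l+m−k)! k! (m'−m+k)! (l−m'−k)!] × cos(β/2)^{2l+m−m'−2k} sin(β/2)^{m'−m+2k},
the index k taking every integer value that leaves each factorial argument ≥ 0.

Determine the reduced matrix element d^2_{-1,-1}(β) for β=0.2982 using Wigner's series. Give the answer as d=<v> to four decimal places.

d^2_{-1,-1}(β=0.2982) via Wigner's sum:
Half-angle: c=0.988905, s=0.148548. N=√(1·6·1·6)=6.000000
k∈{0,1} keeps every argument non-negative
  k=0: (−1)^0·6.0000/(6)·0.9889^4·0.1485^0 = +0.956354
  k=1: (−1)^1·6.0000/(2)·0.9889^2·0.1485^2 = -0.064739
d^2_{-1,-1}(0.2982) = +0.956354 -0.064739 = +0.891615

d=0.8916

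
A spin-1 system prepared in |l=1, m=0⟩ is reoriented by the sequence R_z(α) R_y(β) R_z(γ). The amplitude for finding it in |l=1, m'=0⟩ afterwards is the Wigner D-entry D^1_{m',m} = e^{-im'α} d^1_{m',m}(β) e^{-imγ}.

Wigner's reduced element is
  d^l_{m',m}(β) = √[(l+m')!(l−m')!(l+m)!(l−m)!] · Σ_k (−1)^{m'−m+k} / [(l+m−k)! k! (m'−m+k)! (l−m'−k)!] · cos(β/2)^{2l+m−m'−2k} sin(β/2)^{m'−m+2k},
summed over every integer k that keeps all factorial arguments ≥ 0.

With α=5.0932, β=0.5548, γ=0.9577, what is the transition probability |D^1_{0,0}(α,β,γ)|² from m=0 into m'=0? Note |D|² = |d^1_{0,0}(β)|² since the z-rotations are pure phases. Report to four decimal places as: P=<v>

First d^1_{0,0}(β=0.5548), then the phase factors e^{-i(0)α} and e^{-i(0)γ}:
c=cos(0.5548/2)=0.961771, s=sin(0.5548/2)=0.273856; N=√[1·1·1·1]=1.000000
Admissible k: 0..1 (factorial args all ≥0)
  k=0: (−1)^0·1.0000/(1)·0.9618^2·0.2739^0 = +0.925003
  k=1: (−1)^1·1.0000/(1)·0.9618^0·0.2739^2 = -0.074997
d^1_{0,0}(0.5548) = +0.925003 -0.074997 = +0.850006
|D^1_{0,0}|² = |d^1_{0,0}(β)|² = (+0.850006)² = 0.722510 (the z-rotation phases have unit modulus)

P=0.7225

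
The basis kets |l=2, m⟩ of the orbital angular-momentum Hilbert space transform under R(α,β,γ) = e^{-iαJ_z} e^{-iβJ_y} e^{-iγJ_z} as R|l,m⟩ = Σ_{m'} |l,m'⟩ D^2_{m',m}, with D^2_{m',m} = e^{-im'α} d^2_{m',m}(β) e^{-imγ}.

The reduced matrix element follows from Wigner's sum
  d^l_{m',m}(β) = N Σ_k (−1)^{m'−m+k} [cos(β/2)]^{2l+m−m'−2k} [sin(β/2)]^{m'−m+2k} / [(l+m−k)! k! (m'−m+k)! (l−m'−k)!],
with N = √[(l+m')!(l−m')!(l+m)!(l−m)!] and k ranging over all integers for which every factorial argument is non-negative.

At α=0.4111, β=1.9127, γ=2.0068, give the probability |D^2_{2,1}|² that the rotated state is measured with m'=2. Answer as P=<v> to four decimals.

Split into d^2_{2,1}(β=1.9127) × two z-phases.
Half-angle: c=0.576506, s=0.817093. N=√(24·1·6·1)=12.000000
Admissible k: 0..0 (factorial args all ≥0)
  k=0: (−1)^1·12.0000/(6)·0.5765^3·0.8171^1 = -0.313122
d^2_{2,1}(1.9127) = -0.313122
|D^2_{2,1}|² = |d^2_{2,1}(β)|² = (-0.313122)² = 0.098045 (the z-rotation phases have unit modulus)

P=0.0980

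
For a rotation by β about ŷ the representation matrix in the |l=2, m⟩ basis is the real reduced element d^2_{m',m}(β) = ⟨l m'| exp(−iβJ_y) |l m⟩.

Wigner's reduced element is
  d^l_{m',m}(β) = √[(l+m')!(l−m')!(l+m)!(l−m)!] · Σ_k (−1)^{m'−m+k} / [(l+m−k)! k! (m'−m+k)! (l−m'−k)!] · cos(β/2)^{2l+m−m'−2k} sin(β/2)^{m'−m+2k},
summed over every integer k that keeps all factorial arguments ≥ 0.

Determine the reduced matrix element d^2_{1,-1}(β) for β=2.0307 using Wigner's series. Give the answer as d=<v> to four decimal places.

d=0.0811

d^2_{1,-1}(β=2.0307) via Wigner's sum:
c=cos(2.0307/2)=0.527323, s=sin(2.0307/2)=0.849665; N=√[6·1·1·6]=6.000000
Admissible k: 0..1 (factorial args all ≥0)
  k=0: (−1)^2·6.0000/(2)·0.5273^2·0.8497^2 = +0.602240
  k=1: (−1)^3·6.0000/(6)·0.5273^0·0.8497^4 = -0.521184
d^2_{1,-1}(2.0307) = +0.602240 -0.521184 = +0.081056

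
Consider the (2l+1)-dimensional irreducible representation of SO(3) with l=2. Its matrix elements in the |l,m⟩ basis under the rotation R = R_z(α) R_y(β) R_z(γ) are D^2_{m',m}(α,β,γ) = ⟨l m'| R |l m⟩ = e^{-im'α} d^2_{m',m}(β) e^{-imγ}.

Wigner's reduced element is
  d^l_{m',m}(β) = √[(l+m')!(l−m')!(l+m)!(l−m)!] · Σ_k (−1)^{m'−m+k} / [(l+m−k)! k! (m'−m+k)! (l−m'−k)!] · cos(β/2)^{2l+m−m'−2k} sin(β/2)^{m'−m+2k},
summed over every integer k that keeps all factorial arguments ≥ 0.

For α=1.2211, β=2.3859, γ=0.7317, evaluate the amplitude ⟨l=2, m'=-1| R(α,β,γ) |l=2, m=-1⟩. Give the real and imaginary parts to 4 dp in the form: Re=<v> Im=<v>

First d^2_{-1,-1}(β=2.3859), then the phase factors e^{-i(-1)α} and e^{-i(-1)γ}:
With c≡cos(β/2)=0.368920 and s≡sin(β/2)=0.929461, N=[1·6·1·6]^{1/2}=6.000000
k: max(0,(-1)−(-1))=0 … min(2+(-1),2−(-1))=1
  k=0: (−1)^0·6.0000/(6)·0.3689^4·0.9295^0 = +0.018524
  k=1: (−1)^1·6.0000/(2)·0.3689^2·0.9295^2 = -0.352734
d^2_{-1,-1}(2.3859) = +0.018524 -0.352734 = -0.334210
Attach z-rotation phases: D = e^{-i(-1)(1.2211)}·(-0.334210)·e^{-i(-1)(0.7317)} = +0.124587-0.310120i

Re=0.1246 Im=-0.3101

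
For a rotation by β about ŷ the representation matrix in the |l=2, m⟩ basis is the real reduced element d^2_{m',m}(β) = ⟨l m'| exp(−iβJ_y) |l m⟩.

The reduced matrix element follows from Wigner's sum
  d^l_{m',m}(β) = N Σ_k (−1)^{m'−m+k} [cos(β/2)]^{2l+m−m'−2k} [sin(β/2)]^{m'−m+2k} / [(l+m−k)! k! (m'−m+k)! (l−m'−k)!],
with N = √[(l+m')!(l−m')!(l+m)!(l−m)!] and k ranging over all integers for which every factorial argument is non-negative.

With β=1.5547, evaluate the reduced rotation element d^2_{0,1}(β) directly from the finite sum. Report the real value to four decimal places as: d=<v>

d^2_{0,1}(β=1.5547) via Wigner's sum:
c=cos(1.5547/2)=0.712775, s=sin(1.5547/2)=0.701393; N=√[2·2·6·1]=4.898979
k: max(0,(1)−(0))=1 … min(2+(1),2−(0))=2
  k=1: (−1)^0·4.8990/(2)·0.7128^3·0.7014^1 = +0.622148
  k=2: (−1)^1·4.8990/(2)·0.7128^1·0.7014^3 = -0.602438
d^2_{0,1}(1.5547) = +0.622148 -0.602438 = +0.019710

d=0.0197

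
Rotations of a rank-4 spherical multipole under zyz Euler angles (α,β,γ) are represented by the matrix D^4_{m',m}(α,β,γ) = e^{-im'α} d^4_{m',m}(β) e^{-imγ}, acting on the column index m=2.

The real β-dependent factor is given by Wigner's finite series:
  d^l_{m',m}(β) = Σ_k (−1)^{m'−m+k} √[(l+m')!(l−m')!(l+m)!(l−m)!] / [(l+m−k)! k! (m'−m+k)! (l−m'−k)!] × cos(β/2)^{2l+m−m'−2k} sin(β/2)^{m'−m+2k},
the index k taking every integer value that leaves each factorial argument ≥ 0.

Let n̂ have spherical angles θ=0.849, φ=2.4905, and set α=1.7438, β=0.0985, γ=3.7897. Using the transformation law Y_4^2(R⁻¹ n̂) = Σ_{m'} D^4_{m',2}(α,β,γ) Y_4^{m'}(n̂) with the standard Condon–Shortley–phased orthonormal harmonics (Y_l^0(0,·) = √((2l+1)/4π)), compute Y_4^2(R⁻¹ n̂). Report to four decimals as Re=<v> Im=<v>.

Re=0.3978 Im=0.1354

Need the full column D^4_{m',2} for m'=−4..4 at α=1.7438, β=0.0985, γ=3.7897.
cos(β/2)=0.998787, sin(β/2)=0.049230
d^4_{-4,2}: single k=6 term ⇒ +0.000000;  D = +0.000000-0.000000i
d^4_{-3,2}: k∈[5..6] ⇒ +0.000003 -0.000000 = +0.000003;  D = -0.000002-0.000002i
d^4_{-2,2}: k∈[4..6] ⇒ +0.000088 -0.000000 +0.000000 = +0.000088;  D = -0.000051+0.000071i
d^4_{-1,2}: k∈[3..5] ⇒ +0.001677 -0.000006 +0.000000 = +0.001671;  D = +0.001506+0.000723i
d^4_{0,2}: k∈[2..4] ⇒ +0.022826 -0.000148 +0.000000 = +0.022678;  D = +0.006149-0.021828i
d^4_{1,2}: k∈[1..3] ⇒ +0.207099 -0.002516 +0.000004 = +0.204588;  D = -0.203533-0.020746i
d^4_{2,2}: k∈[0..2] ⇒ +0.990341 -0.028872 +0.000088 = +0.961556;  D = +0.068621+0.959104i
d^4_{3,2}: k∈[0..1] ⇒ -0.182644 +0.001331 = -0.181313;  D = -0.175924+0.043878i
d^4_{4,2}: single k=0 term ⇒ +0.012731;  D = -0.005162-0.011638i
Y_4^{m'}(θ=0.849,φ=2.4905) and Σ D·Y over m':
  (+0.0000-0.0000i)·(-0.1207+0.0719i)  (-0.0000-0.0000i)·(+0.1305-0.3245i)  (-0.0001+0.0001i)·(+0.1028+0.3736i)  (+0.0015+0.0007i)·(-0.0104-0.0080i)  (+0.0061-0.0218i)·(-0.3625+0.0000i)  (-0.2035-0.0207i)·(+0.0104-0.0080i)  (+0.0686+0.9591i)·(+0.1028-0.3736i)  (-0.1759+0.0439i)·(-0.1305-0.3245i)  (-0.0052-0.0116i)·(-0.1207-0.0719i)
Y_4^2(R⁻¹ n̂) = +0.397822+0.135418i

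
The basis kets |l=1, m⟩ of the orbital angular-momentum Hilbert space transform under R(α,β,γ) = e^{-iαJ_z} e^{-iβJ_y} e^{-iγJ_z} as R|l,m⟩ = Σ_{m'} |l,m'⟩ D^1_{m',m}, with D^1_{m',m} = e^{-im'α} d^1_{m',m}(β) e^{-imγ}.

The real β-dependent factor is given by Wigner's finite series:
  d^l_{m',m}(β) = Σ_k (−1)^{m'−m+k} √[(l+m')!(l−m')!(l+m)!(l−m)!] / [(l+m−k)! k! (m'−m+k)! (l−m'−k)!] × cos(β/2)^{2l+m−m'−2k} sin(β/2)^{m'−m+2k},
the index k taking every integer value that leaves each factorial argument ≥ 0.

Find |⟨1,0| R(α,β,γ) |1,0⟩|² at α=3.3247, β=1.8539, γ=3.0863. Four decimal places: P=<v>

Split into d^1_{0,0}(β=1.8539) × two z-phases.
Half-angle: c=0.600276, s=0.799793. N=√(1·1·1·1)=1.000000
The bounds max(0,m−m')=0 and min(l+m,l−m')=1 give 2 terms
  k=0: (−1)^0·1.0000/(1)·0.6003^2·0.7998^0 = +0.360331
  k=1: (−1)^1·1.0000/(1)·0.6003^0·0.7998^2 = -0.639669
d^1_{0,0}(1.8539) = +0.360331 -0.639669 = -0.279337
|D^1_{0,0}|² = |d^1_{0,0}(β)|² = (-0.279337)² = 0.078029 (the z-rotation phases have unit modulus)

P=0.0780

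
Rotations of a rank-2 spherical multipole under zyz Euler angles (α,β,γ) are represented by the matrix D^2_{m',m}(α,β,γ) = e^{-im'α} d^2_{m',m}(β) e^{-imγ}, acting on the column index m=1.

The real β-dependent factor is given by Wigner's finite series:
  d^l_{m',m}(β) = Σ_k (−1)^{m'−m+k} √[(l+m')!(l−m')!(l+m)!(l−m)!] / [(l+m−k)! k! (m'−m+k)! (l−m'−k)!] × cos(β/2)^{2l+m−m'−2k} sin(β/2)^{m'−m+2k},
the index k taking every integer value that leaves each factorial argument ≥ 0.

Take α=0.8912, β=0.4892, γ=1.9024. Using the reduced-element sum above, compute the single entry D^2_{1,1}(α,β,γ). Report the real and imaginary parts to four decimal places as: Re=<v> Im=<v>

Re=-0.6773 Im=-0.2457

D^2_{1,1}(0.8912,0.4892,1.9024) = e^{-i·1·0.8912}·d^2_{1,1}(0.4892)·e^{-i·1·1.9024}. Compute d first:
With c≡cos(β/2)=0.970234 and s≡sin(β/2)=0.242168, N=[6·1·6·1]^{1/2}=6.000000
k: max(0,(1)−(1))=0 … min(2+(1),2−(1))=1
  k=0: (−1)^0·6.0000/(6)·0.9702^4·0.2422^0 = +0.886148
  k=1: (−1)^1·6.0000/(2)·0.9702^2·0.2422^2 = -0.165619
d^2_{1,1}(0.4892) = +0.886148 -0.165619 = +0.720530
Phases: e^{-i·(1)·0.8912}=+0.628479-0.777826i, e^{-i·(1)·1.9024}=-0.325560-0.945521i ⇒ D=-0.677341-0.245709i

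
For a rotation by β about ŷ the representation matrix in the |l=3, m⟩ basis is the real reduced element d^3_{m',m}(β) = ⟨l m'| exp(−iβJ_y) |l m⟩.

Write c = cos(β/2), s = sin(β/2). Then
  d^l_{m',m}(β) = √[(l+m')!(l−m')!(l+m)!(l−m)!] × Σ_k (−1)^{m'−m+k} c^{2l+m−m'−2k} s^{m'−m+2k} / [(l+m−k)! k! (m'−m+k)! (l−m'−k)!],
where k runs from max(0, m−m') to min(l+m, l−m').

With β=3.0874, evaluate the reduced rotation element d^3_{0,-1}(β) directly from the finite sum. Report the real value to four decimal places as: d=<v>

d=-0.0935

d^3_{0,-1}(β=3.0874) via Wigner's sum:
c=cos(3.0874/2)=0.027093, s=sin(3.0874/2)=0.999633; N=√[6·6·2·24]=41.569219
The bounds max(0,m−m')=0 and min(l+m,l−m')=2 give 3 terms
  k=0: (−1)^1·41.5692/(12)·0.0271^5·0.9996^1 = -0.000000
  k=1: (−1)^2·41.5692/(4)·0.0271^3·0.9996^3 = +0.000206
  k=2: (−1)^3·41.5692/(12)·0.0271^1·0.9996^5 = -0.093681
d^3_{0,-1}(3.0874) = -0.000000 +0.000206 -0.093681 = -0.093474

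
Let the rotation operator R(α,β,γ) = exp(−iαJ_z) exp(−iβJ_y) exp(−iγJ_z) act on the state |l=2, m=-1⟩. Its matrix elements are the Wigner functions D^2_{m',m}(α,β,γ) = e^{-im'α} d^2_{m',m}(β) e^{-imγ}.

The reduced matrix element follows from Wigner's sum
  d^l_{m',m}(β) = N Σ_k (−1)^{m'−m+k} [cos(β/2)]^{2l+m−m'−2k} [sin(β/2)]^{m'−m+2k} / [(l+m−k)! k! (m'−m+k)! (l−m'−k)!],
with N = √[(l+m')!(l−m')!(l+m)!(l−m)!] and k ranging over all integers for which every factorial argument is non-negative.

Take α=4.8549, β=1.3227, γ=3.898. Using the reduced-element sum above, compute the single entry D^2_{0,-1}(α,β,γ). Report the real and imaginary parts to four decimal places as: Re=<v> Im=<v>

Re=0.2120 Im=0.2001

D^2_{0,-1}(4.8549,1.3227,3.898) = e^{-i·0·4.8549}·d^2_{0,-1}(1.3227)·e^{-i·-1·3.898}. Compute d first:
With c≡cos(β/2)=0.789164 and s≡sin(β/2)=0.614183, N=[2·2·1·6]^{1/2}=4.898979
Admissible k: 0..1 (factorial args all ≥0)
  k=0: (−1)^1·4.8990/(2)·0.7892^3·0.6142^1 = -0.739392
  k=1: (−1)^2·4.8990/(2)·0.7892^1·0.6142^3 = +0.447853
d^2_{0,-1}(1.3227) = -0.739392 +0.447853 = -0.291539
Phases: e^{-i·(0)·4.8549}=+1.000000+0.000000i, e^{-i·(-1)·3.898}=-0.727306-0.686313i ⇒ D=+0.212038+0.200087i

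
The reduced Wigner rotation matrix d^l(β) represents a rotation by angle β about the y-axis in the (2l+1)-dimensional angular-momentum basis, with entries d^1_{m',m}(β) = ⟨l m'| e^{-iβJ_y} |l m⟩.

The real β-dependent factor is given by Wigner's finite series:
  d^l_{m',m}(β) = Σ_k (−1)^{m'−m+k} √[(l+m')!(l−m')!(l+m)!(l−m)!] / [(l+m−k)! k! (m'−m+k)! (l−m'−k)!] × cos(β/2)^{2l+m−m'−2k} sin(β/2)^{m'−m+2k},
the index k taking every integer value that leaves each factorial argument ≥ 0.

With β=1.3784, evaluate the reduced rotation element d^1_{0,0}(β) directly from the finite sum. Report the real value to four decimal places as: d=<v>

d=0.1912

d^1_{0,0}(β=1.3784) via Wigner's sum:
Half-angle: c=0.771755, s=0.635920. N=√(1·1·1·1)=1.000000
The bounds max(0,m−m')=0 and min(l+m,l−m')=1 give 2 terms
  k=0: (−1)^0·1.0000/(1)·0.7718^2·0.6359^0 = +0.595606
  k=1: (−1)^1·1.0000/(1)·0.7718^0·0.6359^2 = -0.404394
d^1_{0,0}(1.3784) = +0.595606 -0.404394 = +0.191212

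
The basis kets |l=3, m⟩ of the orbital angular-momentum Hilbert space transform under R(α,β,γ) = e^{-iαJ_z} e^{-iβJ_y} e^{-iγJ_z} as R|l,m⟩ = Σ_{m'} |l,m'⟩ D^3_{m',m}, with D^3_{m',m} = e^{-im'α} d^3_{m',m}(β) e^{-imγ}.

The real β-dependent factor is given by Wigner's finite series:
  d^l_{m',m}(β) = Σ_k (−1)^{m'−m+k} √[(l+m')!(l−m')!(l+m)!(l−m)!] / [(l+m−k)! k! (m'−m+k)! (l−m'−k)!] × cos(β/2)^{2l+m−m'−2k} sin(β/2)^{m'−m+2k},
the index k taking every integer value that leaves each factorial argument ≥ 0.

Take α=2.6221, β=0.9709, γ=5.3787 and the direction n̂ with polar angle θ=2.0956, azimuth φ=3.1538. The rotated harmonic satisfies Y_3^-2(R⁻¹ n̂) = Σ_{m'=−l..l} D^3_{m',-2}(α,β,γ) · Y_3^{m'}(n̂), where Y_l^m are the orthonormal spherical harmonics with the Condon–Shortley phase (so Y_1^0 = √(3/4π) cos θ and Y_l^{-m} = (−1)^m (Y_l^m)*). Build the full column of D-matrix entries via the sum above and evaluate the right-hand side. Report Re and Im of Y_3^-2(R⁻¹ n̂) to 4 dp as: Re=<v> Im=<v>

Need the full column D^3_{m',-2} for m'=−3..3 at α=2.6221, β=0.9709, γ=5.3787.
cos(β/2)=0.884465, sin(β/2)=0.466606
d^3_{-3,-2}: single k=1 term ⇒ +0.618628;  D = +0.602917-0.138536i
d^3_{-2,-2}: k∈[0..1] ⇒ +0.478723 -0.666184 = -0.187461;  D = +0.179437+0.054258i
d^3_{-1,-2}: k∈[0..1] ⇒ -0.798646 +0.444554 = -0.354092;  D = -0.243342-0.257227i
d^3_{0,-2}: k∈[0..1] ⇒ +0.729768 -0.203107 = +0.526661;  D = -0.124255-0.511794i
d^3_{1,-2}: k∈[0..1] ⇒ -0.444554 +0.061863 = -0.382690;  D = +0.106243-0.367647i
d^3_{2,-2}: k∈[0..1] ⇒ +0.185410 -0.010321 = +0.175090;  D = +0.125701-0.121884i
d^3_{3,-2}: single k=0 term ⇒ -0.047919;  D = +0.046424-0.011878i
Y_3^{m'}(θ=2.0956,φ=3.1538) and Σ D·Y over m':
  (+0.6029-0.1385i)·(-0.2702+0.0099i)  (+0.1794+0.0543i)·(-0.3834+0.0094i)  (-0.2433-0.2572i)·(-0.0714+0.0009i)  (-0.1243-0.5118i)·(+0.3262+0.0000i)  (+0.1062-0.3676i)·(+0.0714+0.0009i)  (+0.1257-0.1219i)·(-0.3834-0.0094i)  (+0.0464-0.0119i)·(+0.2702+0.0099i)
Y_3^-2(R⁻¹ n̂) = -0.282579-0.107876i

Re=-0.2826 Im=-0.1079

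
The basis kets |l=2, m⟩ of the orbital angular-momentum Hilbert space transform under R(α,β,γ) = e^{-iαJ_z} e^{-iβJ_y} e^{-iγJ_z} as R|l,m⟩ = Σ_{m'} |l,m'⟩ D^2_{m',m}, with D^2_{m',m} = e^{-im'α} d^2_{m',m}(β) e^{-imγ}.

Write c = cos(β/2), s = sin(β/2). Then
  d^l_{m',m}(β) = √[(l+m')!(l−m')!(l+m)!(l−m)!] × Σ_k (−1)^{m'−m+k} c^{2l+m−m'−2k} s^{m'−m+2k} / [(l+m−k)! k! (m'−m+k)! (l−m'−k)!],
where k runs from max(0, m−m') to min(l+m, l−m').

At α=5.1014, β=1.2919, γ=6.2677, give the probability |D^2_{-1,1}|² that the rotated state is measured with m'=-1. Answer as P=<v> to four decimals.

P=0.3157

D^2_{-1,1}(5.1014,1.2919,6.2677) = e^{-i·-1·5.1014}·d^2_{-1,1}(1.2919)·e^{-i·1·6.2677}. Compute d first:
Half-angle: c=0.798528, s=0.601957. N=√(1·6·6·1)=6.000000
k∈{2,3} keeps every argument non-negative
  k=2: (−1)^0·6.0000/(2)·0.7985^2·0.6020^2 = +0.693160
  k=3: (−1)^1·6.0000/(6)·0.7985^0·0.6020^4 = -0.131299
d^2_{-1,1}(1.2919) = +0.693160 -0.131299 = +0.561860
|D^2_{-1,1}|² = |d^2_{-1,1}(β)|² = (+0.561860)² = 0.315687 (the z-rotation phases have unit modulus)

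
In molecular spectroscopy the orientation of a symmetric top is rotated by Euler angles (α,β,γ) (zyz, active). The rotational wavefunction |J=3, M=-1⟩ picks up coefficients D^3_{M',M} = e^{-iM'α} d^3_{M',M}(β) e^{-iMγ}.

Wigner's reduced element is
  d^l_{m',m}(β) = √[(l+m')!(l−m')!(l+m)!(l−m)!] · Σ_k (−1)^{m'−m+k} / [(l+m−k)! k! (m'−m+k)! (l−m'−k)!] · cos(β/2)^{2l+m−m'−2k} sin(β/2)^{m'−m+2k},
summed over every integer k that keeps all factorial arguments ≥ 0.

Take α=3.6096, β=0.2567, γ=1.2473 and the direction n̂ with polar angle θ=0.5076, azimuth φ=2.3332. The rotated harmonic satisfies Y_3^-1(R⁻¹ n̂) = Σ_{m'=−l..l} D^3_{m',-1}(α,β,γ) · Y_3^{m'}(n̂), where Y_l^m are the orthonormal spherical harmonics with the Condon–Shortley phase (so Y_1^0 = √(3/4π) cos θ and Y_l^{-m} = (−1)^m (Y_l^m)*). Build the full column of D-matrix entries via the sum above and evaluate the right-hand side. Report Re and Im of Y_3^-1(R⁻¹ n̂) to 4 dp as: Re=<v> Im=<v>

Need the full column D^3_{m',-1} for m'=−3..3 at α=3.6096, β=0.2567, γ=1.2473.
cos(β/2)=0.991774, sin(β/2)=0.127998
d^3_{-3,-1}: single k=2 term ⇒ +0.061391;  D = +0.054159-0.028907i
d^3_{-2,-1}: k∈[1..2] ⇒ +0.388389 -0.012938 = +0.375451;  D = -0.215858+0.307195i
d^3_{-1,-1}: k∈[0..2] ⇒ +0.951650 -0.126808 +0.001584 = +0.826426;  D = +0.119012-0.817812i
d^3_{0,-1}: k∈[0..2] ⇒ -0.425459 +0.021260 -0.000118 = -0.404318;  D = -0.128526-0.383345i
d^3_{1,-1}: k∈[0..2] ⇒ +0.095106 -0.002112 +0.000004 = +0.092998;  D = -0.066160-0.065357i
d^3_{2,-1}: k∈[0..1] ⇒ -0.012938 +0.000108 = -0.012831;  D = -0.012214-0.003930i
d^3_{3,-1}: single k=0 term ⇒ +0.001023;  D = -0.001010+0.000160i
Y_3^{m'}(θ=0.5076,φ=2.3332) and Σ D·Y over m':
  (+0.0542-0.0289i)·(+0.0361-0.0315i)  (-0.2159+0.3072i)·(-0.0097+0.2108i)  (+0.1190-0.8178i)·(-0.3058-0.3202i)  (-0.1285-0.3833i)·(+0.2670+0.0000i)  (-0.0662-0.0654i)·(+0.3058-0.3202i)  (-0.0122-0.0039i)·(-0.0097-0.2108i)  (-0.0010+0.0002i)·(-0.0361-0.0315i)
Y_3^-1(R⁻¹ n̂) = -0.436025+0.062251i

Re=-0.4360 Im=0.0623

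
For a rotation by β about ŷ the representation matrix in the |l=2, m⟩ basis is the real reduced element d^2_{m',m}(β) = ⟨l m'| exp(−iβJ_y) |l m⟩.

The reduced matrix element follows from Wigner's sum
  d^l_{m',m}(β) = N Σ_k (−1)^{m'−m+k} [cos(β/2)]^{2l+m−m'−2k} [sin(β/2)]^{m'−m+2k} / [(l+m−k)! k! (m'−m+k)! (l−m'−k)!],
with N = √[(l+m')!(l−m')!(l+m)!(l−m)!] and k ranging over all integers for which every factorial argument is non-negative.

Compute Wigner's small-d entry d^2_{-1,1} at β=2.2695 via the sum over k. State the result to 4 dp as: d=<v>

d=-0.2354

d^2_{-1,1}(β=2.2695) via Wigner's sum:
With c≡cos(β/2)=0.422359 and s≡sin(β/2)=0.906429, N=[1·6·6·1]^{1/2}=6.000000
k: max(0,(1)−(-1))=2 … min(2+(1),2−(-1))=3
  k=2: (−1)^0·6.0000/(2)·0.4224^2·0.9064^2 = +0.439696
  k=3: (−1)^1·6.0000/(6)·0.4224^0·0.9064^4 = -0.675048
d^2_{-1,1}(2.2695) = +0.439696 -0.675048 = -0.235352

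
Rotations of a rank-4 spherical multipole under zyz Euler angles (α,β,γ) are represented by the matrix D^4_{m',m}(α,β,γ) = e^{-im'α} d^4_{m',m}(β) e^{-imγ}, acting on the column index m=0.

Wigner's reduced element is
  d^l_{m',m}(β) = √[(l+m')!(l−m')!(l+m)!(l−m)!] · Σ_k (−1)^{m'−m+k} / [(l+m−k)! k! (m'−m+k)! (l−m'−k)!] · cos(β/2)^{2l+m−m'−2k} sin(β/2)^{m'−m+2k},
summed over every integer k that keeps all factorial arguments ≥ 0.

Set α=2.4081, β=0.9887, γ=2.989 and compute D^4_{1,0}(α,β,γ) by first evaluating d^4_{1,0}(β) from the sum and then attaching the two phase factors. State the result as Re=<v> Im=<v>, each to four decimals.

D^4_{1,0}(2.4081,0.9887,2.989) = e^{-i·1·2.4081}·d^4_{1,0}(0.9887)·e^{-i·0·2.989}. Compute d first:
c=cos(0.9887/2)=0.880277, s=sin(0.9887/2)=0.474460; N=√[120·6·24·24]=643.987578
Admissible k: 0..3 (factorial args all ≥0)
  k=0: (−1)^1·643.9876/(144)·0.8803^7·0.4745^1 = -0.869062
  k=1: (−1)^2·643.9876/(24)·0.8803^5·0.4745^3 = +1.514821
  k=2: (−1)^3·643.9876/(24)·0.8803^3·0.4745^5 = -0.440069
  k=3: (−1)^4·643.9876/(144)·0.8803^1·0.4745^7 = +0.021307
d^4_{1,0}(0.9887) = -0.869062 +1.514821 -0.440069 +0.021307 = +0.226998
D = (-0.742841-0.669468i)·(+0.226998)·(+1.000000+0.000000i) = -0.168623-0.151968i

Re=-0.1686 Im=-0.1520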